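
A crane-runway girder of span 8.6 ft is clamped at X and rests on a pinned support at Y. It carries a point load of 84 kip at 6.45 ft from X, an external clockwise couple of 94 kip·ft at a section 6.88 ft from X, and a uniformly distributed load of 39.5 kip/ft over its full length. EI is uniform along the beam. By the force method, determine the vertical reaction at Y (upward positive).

R_Y = 196.3 kip

Take the reaction at Y as the redundant and release it; the primary structure is a cantilever fixed at X.
Downward deflection at the released point Y due to the loads:
  point load 84 at a = 6.45: Pa²(3L − a)/(6EI) = 11270/EI
  clockwise couple 94 at a = 6.88: M₀a(2L − a)/(2EI) = 3337/EI
  UDL 39.5: wL⁴/(8EI) = 27009/EI
  δ_0 = 41616/EI
Flexibility coefficient — unit upward force at Y: δ_{YY} = L³/(3EI) = 212/EI.
Compatibility at Y: δ_0 − R_Y·δ_{YY} = 0, so R_Y = 41616/212 = 196.3 kip.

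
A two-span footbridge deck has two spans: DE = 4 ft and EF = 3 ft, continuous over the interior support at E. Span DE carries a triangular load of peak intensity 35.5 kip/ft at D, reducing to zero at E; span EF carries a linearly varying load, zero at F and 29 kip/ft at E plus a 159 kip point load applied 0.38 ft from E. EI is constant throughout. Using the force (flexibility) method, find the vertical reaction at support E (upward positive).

Release continuity at E by inserting a hinge; the redundant is the internal moment M_E. The primary structure is two simply-supported spans DE and EF.
End slopes at the hinge E, treating each span as simply supported:
  span DE: triangular load, peak 35.5: 7w₀L³/(360EI) = 44.18/EI
  span EF: triangular load, peak 29: w₀L³/(45EI) = 17.4/EI
  span EF: point load 159 at a = 0.38: Pab(L + b)/(6LEI) = 49.42/EI
  relative rotation θ_0 = (44.18 + 66.82)/EI = 111/EI
A unit hogging moment at E produces rotation L₁/(3EI) + L₂/(3EI) = 2.333/EI.
Compatibility: M_E·(L₁+L₂)/(3EI) = θ_0, giving M_E = 47.57 kip·ft (hogging).
Span DE, ΣM about D with M_E applied at E: R_E^{DE}·4 = 94.67 + 47.57, so R_E^{DE} = 35.56 kip and R_D = 71 − 35.56 = 35.44 kip.
Span EF, ΣM about F: R_E^{EF}·3 = 503.6 + 47.57, so R_E^{EF} = 183.7 kip and R_F = 202.5 − 183.7 = 18.78 kip.
R_E = 35.56 + 183.7 = 219.3 kip.

R_E = 219.3 kip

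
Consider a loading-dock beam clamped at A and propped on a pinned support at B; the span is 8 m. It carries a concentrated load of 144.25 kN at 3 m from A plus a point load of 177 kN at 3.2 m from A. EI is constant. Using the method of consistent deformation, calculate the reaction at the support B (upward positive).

R_B = 63.44 kN

Take the reaction at B as the redundant and release it; the primary structure is a cantilever fixed at A.
Primary-structure tip deflection at B by superposition:
  point load 144.25 at a = 3: Pa²(3L − a)/(6EI) = 4544/EI
  point load 177 at a = 3.2: Pa²(3L − a)/(6EI) = 6283/EI
  δ_0 = 10827/EI
Tip deflection under a unit load at B: L³/(3EI) = 170.7/EI.
The prop prevents deflection at B: R_B = δ_0/δ_{BB} = 10827/170.7 = 63.44 kN.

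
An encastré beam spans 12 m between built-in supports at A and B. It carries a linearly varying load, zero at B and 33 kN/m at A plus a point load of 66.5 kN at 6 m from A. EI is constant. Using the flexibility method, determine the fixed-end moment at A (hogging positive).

M_A = 337.4 kN·m

Release both end moments; the primary structure is a simply-supported span AB with redundants M_A and M_B.
Simple-span end rotations at A and B under the given loads:
  at A: triangular load, peak 33: w₀L³/(45EI) = 1267/EI
  at B: triangular load, peak 33: 7w₀L³/(360EI) = 1109/EI
  at A: point load 66.5 at a = 6: Pab(L + b)/(6LEI) = 598.5/EI
  at B: point load 66.5 at a = 6: Pab(L + a)/(6LEI) = 598.5/EI
  θ_A0 = 1866/EI,  θ_B0 = 1707/EI
Flexibility coefficients: a unit moment at one end gives L/(3EI) there and L/(6EI) at the far end, so f₁₁ = f₂₂ = 4/EI and f₁₂ = f₂₁ = 2/EI.
Compatibility — zero rotation at each built-in end:
  4 M_A + 2 M_B = 1866
  2 M_A + 4 M_B = 1707
Solving the pair gives M_A = 337.4 kN·m and M_B = 258.1 kN·m (hogging).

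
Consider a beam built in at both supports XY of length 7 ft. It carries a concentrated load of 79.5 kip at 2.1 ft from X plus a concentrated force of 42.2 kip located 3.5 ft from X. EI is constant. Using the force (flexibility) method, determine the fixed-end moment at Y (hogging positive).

Release both end moments; the primary structure is a simply-supported span XY with redundants M_X and M_Y.
On the primary (simply-supported) span, the end slopes from the loading are:
  at X: point load 79.5 at a = 2.1: Pab(L + b)/(6LEI) = 231.8/EI
  at Y: point load 79.5 at a = 2.1: Pab(L + a)/(6LEI) = 177.2/EI
  at X: point load 42.2 at a = 3.5: Pab(L + b)/(6LEI) = 129.2/EI
  at Y: point load 42.2 at a = 3.5: Pab(L + a)/(6LEI) = 129.2/EI
  θ_X0 = 361/EI,  θ_Y0 = 306.5/EI
Flexibility coefficients: a unit moment at one end gives L/(3EI) there and L/(6EI) at the far end, so f₁₁ = f₂₂ = 2.333/EI and f₁₂ = f₂₁ = 1.167/EI.
Compatibility — zero rotation at each built-in end:
  2.333 M_X + 1.167 M_Y = 361
  1.167 M_X + 2.333 M_Y = 306.5
Solving the pair gives M_X = 118.7 kip·ft and M_Y = 71.98 kip·ft (hogging).

M_Y = 71.98 kip·ft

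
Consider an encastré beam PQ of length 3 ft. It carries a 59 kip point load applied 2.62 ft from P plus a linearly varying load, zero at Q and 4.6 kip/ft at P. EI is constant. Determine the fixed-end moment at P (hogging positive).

M_P = 4.55 kip·ft

Take the two fixed-end moments M_P, M_Q as redundants; the released structure is the simple span PQ.
Simple-span end rotations at P and Q under the given loads:
  at P: point load 59 at a = 2.62: Pab(L + b)/(6LEI) = 11.03/EI
  at Q: point load 59 at a = 2.62: Pab(L + a)/(6LEI) = 18.34/EI
  at P: triangular load, peak 4.6: w₀L³/(45EI) = 2.76/EI
  at Q: triangular load, peak 4.6: 7w₀L³/(360EI) = 2.415/EI
  θ_P0 = 13.79/EI,  θ_Q0 = 20.76/EI
Flexibility coefficients: a unit moment at one end gives L/(3EI) there and L/(6EI) at the far end, so f₁₁ = f₂₂ = 1/EI and f₁₂ = f₂₁ = 0.5/EI.
Compatibility — zero rotation at each built-in end:
  1 M_P + 0.5 M_Q = 13.79
  0.5 M_P + 1 M_Q = 20.76
Solving the pair gives M_P = 4.55 kip·ft and M_Q = 18.48 kip·ft (hogging).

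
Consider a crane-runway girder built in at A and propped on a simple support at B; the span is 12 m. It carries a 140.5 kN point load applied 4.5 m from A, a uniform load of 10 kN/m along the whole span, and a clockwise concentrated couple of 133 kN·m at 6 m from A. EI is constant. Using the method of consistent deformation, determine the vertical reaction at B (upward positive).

R_B = 83.4 kN

Take the reaction at B as the redundant and release it; the primary structure is a cantilever fixed at A.
Free-end deflection of the primary structure under the applied loading (downward +):
  point load 140.5 at a = 4.5: Pa²(3L − a)/(6EI) = 14937/EI
  UDL 10: wL⁴/(8EI) = 25920/EI
  clockwise couple 133 at a = 6: M₀a(2L − a)/(2EI) = 7182/EI
  δ_0 = 48039/EI
Tip deflection under a unit load at B: L³/(3EI) = 576/EI.
The prop prevents deflection at B: R_B = δ_0/δ_{BB} = 48039/576 = 83.4 kN.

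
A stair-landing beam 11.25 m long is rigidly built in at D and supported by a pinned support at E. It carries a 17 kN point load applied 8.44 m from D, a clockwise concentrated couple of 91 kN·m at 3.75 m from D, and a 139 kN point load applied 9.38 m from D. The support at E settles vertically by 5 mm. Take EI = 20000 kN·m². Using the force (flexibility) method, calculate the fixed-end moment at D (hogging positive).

Take the reaction at E as the redundant and release it; the primary structure is a cantilever fixed at D.
Free-end deflection of the primary structure under the applied loading (downward +):
  point load 17 at a = 8.44: Pa²(3L − a)/(6EI) = 5108/EI
  clockwise couple 91 at a = 3.75: M₀a(2L − a)/(2EI) = 3199/EI
  point load 139 at a = 9.38: Pa²(3L − a)/(6EI) = 49673/EI
  δ_0 = 57981/EI
Tip deflection under a unit load at E: L³/(3EI) = 474.6/EI.
With EI = 20000 kN·m²: δ_0 = 2.899 m and δ_{EE} = 0.02373 m/kN.
Compatibility — the beam at E must follow the support down by 0.005 m: δ_0 − R_E·δ_{EE} = 0.005, so R_E = (2.899 − 0.005)/0.02373 = 122 kN.
Moment equilibrium about D: M_D = Σ(load moments about D) − R_E·L = 1538 − 122×11.25 = 166.3 kN·m.

M_D = 166.3 kN·m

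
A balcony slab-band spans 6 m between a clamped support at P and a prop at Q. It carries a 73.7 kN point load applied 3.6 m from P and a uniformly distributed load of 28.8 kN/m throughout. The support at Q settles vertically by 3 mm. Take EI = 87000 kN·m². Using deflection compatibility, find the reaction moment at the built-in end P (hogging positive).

Release the roller at Q. Primary structure: cantilever fixed at P.
Deflection at Q on the released cantilever, summing each load's contribution:
  point load 73.7 at a = 3.6: Pa²(3L − a)/(6EI) = 2292/EI
  UDL 28.8: wL⁴/(8EI) = 4666/EI
  δ_0 = 6958/EI
Flexibility coefficient — unit upward force at Q: δ_{QQ} = L³/(3EI) = 72/EI.
With EI = 87000 kN·m²: δ_0 = 0.079977 m and δ_{QQ} = 0.000828 m/kN.
Compatibility — the beam at Q must follow the support down by 0.003 m: δ_0 − R_Q·δ_{QQ} = 0.003, so R_Q = (0.079977 − 0.003)/0.000828 = 93.01 kN.
Moment equilibrium about P: M_P = Σ(load moments about P) − R_Q·L = 783.7 − 93.01×6 = 225.6 kN·m.

M_P = 225.6 kN·m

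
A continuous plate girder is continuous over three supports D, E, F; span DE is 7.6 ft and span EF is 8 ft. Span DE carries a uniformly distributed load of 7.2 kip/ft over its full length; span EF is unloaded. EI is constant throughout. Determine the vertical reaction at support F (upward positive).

Release continuity at E by inserting a hinge; the redundant is the internal moment M_E. The primary structure is two simply-supported spans DE and EF.
End slopes at the hinge E, treating each span as simply supported:
  span DE: UDL 7.2: wL³/(24EI) = 131.7/EI
  relative rotation θ_0 = (131.7 + 0)/EI = 131.7/EI
A unit hogging moment at E produces rotation L₁/(3EI) + L₂/(3EI) = 5.2/EI.
Compatibility: M_E·(L₁+L₂)/(3EI) = θ_0, giving M_E = 25.33 kip·ft (hogging).
Span EF, ΣM about F: R_E^{EF}·8 = 0 + 25.33, so R_E^{EF} = 3.166 kip and R_F = 0 − 3.166 = -3.166 kip.

R_F = -3.166 kip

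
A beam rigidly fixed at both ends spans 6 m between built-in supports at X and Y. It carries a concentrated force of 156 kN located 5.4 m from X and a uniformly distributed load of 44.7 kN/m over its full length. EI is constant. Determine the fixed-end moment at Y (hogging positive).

Take the two fixed-end moments M_X, M_Y as redundants; the released structure is the simple span XY.
End rotations of the released simple span under the applied load (×1/EI):
  at X: point load 156 at a = 5.4: Pab(L + b)/(6LEI) = 92.66/EI
  at Y: point load 156 at a = 5.4: Pab(L + a)/(6LEI) = 160.1/EI
  at X: UDL 44.7: wL³/(24EI) = 402.3/EI
  at Y: UDL 44.7: wL³/(24EI) = 402.3/EI
  θ_X0 = 495/EI,  θ_Y0 = 562.4/EI
Flexibility coefficients: a unit moment at one end gives L/(3EI) there and L/(6EI) at the far end, so f₁₁ = f₂₂ = 2/EI and f₁₂ = f₂₁ = 1/EI.
Compatibility — zero rotation at each built-in end:
  2 M_X + 1 M_Y = 495
  1 M_X + 2 M_Y = 562.4
Solving the pair gives M_X = 142.5 kN·m and M_Y = 209.9 kN·m (hogging).

M_Y = 209.9 kN·m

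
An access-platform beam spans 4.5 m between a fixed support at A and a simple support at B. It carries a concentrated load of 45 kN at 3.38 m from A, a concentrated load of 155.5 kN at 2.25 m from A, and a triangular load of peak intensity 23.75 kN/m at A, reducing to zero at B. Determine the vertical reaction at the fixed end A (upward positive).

R_A = 166.1 kN

Release the roller at B. Primary structure: cantilever fixed at A.
Primary-structure tip deflection at B by superposition:
  point load 45 at a = 3.38: Pa²(3L − a)/(6EI) = 867.1/EI
  point load 155.5 at a = 2.25: Pa²(3L − a)/(6EI) = 1476/EI
  triangular load, peak 23.75 at the fixed end: w₀L⁴/(30EI) = 324.6/EI
  δ_0 = 2668/EI
Tip deflection under a unit load at B: L³/(3EI) = 30.38/EI.
Compatibility at B: δ_0 − R_B·δ_{BB} = 0, so R_B = 2668/30.38 = 87.83 kN.
Vertical equilibrium: R_A = ΣP − R_B = 253.9 − 87.83 = 166.1 kN.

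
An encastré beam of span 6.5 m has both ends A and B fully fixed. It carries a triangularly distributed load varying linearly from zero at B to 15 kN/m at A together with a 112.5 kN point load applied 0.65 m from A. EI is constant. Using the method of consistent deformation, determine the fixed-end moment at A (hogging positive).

M_A = 90.92 kN·m

Release both end moments; the primary structure is a simply-supported span AB with redundants M_A and M_B.
On the primary (simply-supported) span, the end slopes from the loading are:
  at A: triangular load, peak 15: w₀L³/(45EI) = 91.54/EI
  at B: triangular load, peak 15: 7w₀L³/(360EI) = 80.1/EI
  at A: point load 112.5 at a = 0.65: Pab(L + b)/(6LEI) = 135.5/EI
  at B: point load 112.5 at a = 0.65: Pab(L + a)/(6LEI) = 78.43/EI
  θ_A0 = 227/EI,  θ_B0 = 158.5/EI
Flexibility coefficients: a unit moment at one end gives L/(3EI) there and L/(6EI) at the far end, so f₁₁ = f₂₂ = 2.167/EI and f₁₂ = f₂₁ = 1.083/EI.
Compatibility — zero rotation at each built-in end:
  2.167 M_A + 1.083 M_B = 227
  1.083 M_A + 2.167 M_B = 158.5
Solving the pair gives M_A = 90.92 kN·m and M_B = 27.71 kN·m (hogging).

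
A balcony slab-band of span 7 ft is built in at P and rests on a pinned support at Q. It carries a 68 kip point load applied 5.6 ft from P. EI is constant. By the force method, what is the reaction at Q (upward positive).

R_Q = 47.87 kip

Release the roller at Q. Primary structure: cantilever fixed at P.
Deflection at Q on the released cantilever, summing each load's contribution:
  point load 68 at a = 5.6: Pa²(3L − a)/(6EI) = 5473/EI
Tip deflection under a unit load at Q: L³/(3EI) = 114.3/EI.
Compatibility at Q: δ_0 − R_Q·δ_{QQ} = 0, so R_Q = 5473/114.3 = 47.87 kip.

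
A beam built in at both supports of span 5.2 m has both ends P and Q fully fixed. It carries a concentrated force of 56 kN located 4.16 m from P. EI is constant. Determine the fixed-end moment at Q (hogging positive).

Release both end moments; the primary structure is a simply-supported span PQ with redundants M_P and M_Q.
End rotations of the released simple span under the applied load (×1/EI):
  at P: point load 56 at a = 4.16: Pab(L + b)/(6LEI) = 48.46/EI
  at Q: point load 56 at a = 4.16: Pab(L + a)/(6LEI) = 72.68/EI
  θ_P0 = 48.46/EI,  θ_Q0 = 72.68/EI
Flexibility coefficients: a unit moment at one end gives L/(3EI) there and L/(6EI) at the far end, so f₁₁ = f₂₂ = 1.733/EI and f₁₂ = f₂₁ = 0.8667/EI.
Compatibility — zero rotation at each built-in end:
  1.733 M_P + 0.8667 M_Q = 48.46
  0.8667 M_P + 1.733 M_Q = 72.68
Solving the pair gives M_P = 9.318 kN·m and M_Q = 37.27 kN·m (hogging).

M_Q = 37.27 kN·m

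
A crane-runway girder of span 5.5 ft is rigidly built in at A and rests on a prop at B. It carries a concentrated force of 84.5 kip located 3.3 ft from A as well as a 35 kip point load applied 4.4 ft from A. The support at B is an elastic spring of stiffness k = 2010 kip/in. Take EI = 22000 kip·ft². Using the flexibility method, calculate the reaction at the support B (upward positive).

Choose R_B as the redundant. The primary structure is the cantilever fixed at A.
Free-end deflection of the primary structure under the applied loading (downward +):
  point load 84.5 at a = 3.3: Pa²(3L − a)/(6EI) = 2024/EI
  point load 35 at a = 4.4: Pa²(3L − a)/(6EI) = 1366/EI
  δ_0 = 3391/EI
Tip deflection under a unit load at B: L³/(3EI) = 55.46/EI.
With EI = 22000 kip·ft²: δ_0 = 0.15413 ft and δ_{BB} = 0.002521 ft/kip.
Compatibility — the spring shortens by R_B/k under the reaction it provides: δ_0 − R_B·δ_{BB} = R_B/k. With 1/k = 1/(2010×12) ft/kip = 0.000041 ft/kip, R_B = δ_0 / (δ_{BB} + 1/k) = 0.15413 / (0.002521 + 0.000041) = 60.15 kip.

R_B = 60.15 kip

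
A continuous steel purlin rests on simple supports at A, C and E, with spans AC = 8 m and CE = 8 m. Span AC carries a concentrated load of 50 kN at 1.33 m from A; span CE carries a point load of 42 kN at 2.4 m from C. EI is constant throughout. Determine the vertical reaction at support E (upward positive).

Release continuity at C by inserting a hinge; the redundant is the internal moment M_C. The primary structure is two simply-supported spans AC and CE.
End slopes at the hinge C, treating each span as simply supported:
  span AC: point load 50 at a = 1.33: Pab(L + a)/(6LEI) = 86.22/EI
  span CE: point load 42 at a = 2.4: Pab(L + b)/(6LEI) = 159.9/EI
  relative rotation θ_0 = (86.22 + 159.9)/EI = 246.2/EI
A unit hogging moment at C produces rotation L₁/(3EI) + L₂/(3EI) = 5.333/EI.
Compatibility: M_C·(L₁+L₂)/(3EI) = θ_0, giving M_C = 46.15 kN·m (hogging).
Span CE, ΣM about E: R_C^{CE}·8 = 235.2 + 46.15, so R_C^{CE} = 35.17 kN and R_E = 42 − 35.17 = 6.831 kN.

R_E = 6.831 kN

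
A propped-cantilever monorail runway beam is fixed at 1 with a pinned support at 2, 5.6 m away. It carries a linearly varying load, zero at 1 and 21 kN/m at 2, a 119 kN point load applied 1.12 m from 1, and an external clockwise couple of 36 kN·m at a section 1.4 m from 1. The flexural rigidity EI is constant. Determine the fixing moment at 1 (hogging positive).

M_1 = 146.8 kN·m

Remove the prop at 2; the released (primary) structure is a cantilever built in at 1.
Primary-structure tip deflection at 2 by superposition:
  triangular load, peak 21 at the free end: 11w₀L⁴/(120EI) = 1893/EI
  point load 119 at a = 1.12: Pa²(3L − a)/(6EI) = 390.1/EI
  clockwise couple 36 at a = 1.4: M₀a(2L − a)/(2EI) = 247/EI
  δ_0 = 2530/EI
Tip deflection under a unit load at 2: L³/(3EI) = 58.54/EI.
The prop prevents deflection at 2: R_2 = δ_0/δ_{22} = 2530/58.54 = 43.22 kN.
Moment equilibrium about 1: M_1 = Σ(load moments about 1) − R_2·L = 388.8 − 43.22×5.6 = 146.8 kN·m.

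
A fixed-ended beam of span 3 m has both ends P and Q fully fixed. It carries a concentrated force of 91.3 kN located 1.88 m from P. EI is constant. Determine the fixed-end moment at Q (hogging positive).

Take the two fixed-end moments M_P, M_Q as redundants; the released structure is the simple span PQ.
Simple-span end rotations at P and Q under the given loads:
  at P: point load 91.3 at a = 1.88: Pab(L + b)/(6LEI) = 44/EI
  at Q: point load 91.3 at a = 1.88: Pab(L + a)/(6LEI) = 52.12/EI
  θ_P0 = 44/EI,  θ_Q0 = 52.12/EI
Flexibility coefficients: a unit moment at one end gives L/(3EI) there and L/(6EI) at the far end, so f₁₁ = f₂₂ = 1/EI and f₁₂ = f₂₁ = 0.5/EI.
Compatibility — zero rotation at each built-in end:
  1 M_P + 0.5 M_Q = 44
  0.5 M_P + 1 M_Q = 52.12
Solving the pair gives M_P = 23.92 kN·m and M_Q = 40.16 kN·m (hogging).

M_Q = 40.16 kN·m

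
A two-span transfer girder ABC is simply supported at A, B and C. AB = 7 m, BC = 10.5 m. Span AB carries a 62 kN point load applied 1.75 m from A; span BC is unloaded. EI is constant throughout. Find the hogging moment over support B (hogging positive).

Insert a hinge at B; M_B is the redundant, and each span becomes simply supported.
End slopes at the hinge B, treating each span as simply supported:
  span AB: point load 62 at a = 1.75: Pab(L + a)/(6LEI) = 118.7/EI
  relative rotation θ_0 = (118.7 + 0)/EI = 118.7/EI
A unit hogging moment at B produces rotation L₁/(3EI) + L₂/(3EI) = 5.833/EI.
Slope continuity at B: θ_0 = M_B·5.833/EI, so M_B = 118.7/5.833 = 20.34 kN·m (hogging).

M_B = 20.34 kN·m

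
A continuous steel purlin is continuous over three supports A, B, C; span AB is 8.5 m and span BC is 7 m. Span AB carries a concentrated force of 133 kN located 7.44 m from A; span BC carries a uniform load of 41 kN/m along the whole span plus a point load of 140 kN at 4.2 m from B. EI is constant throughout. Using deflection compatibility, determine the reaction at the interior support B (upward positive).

Insert a hinge at B; M_B is the redundant, and each span becomes simply supported.
Discontinuity in slope at B on the released structure — sum the simple-span end rotations:
  span AB: point load 133 at a = 7.44: Pab(L + a)/(6LEI) = 327.8/EI
  span BC: UDL 41: wL³/(24EI) = 586/EI
  span BC: point load 140 at a = 4.2: Pab(L + b)/(6LEI) = 384.2/EI
  relative rotation θ_0 = (327.8 + 970.1)/EI = 1298/EI
A unit hogging moment at B produces rotation L₁/(3EI) + L₂/(3EI) = 5.167/EI.
Compatibility: M_B·(L₁+L₂)/(3EI) = θ_0, giving M_B = 251.2 kN·m (hogging).
Span AB, ΣM about A with M_B applied at B: R_B^{AB}·8.5 = 989.5 + 251.2, so R_B^{AB} = 146 kN and R_A = 133 − 146 = -12.97 kN.
Span BC, ΣM about C: R_B^{BC}·7 = 1396 + 251.2, so R_B^{BC} = 235.4 kN and R_C = 427 − 235.4 = 191.6 kN.
R_B = 146 + 235.4 = 381.4 kN.

R_B = 381.4 kN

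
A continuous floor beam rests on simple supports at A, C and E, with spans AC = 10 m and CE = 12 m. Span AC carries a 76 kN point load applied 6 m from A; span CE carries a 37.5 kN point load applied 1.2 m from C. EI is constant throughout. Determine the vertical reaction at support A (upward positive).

Insert a hinge at C; M_C is the redundant, and each span becomes simply supported.
Rotations at C on the released spans (each span's end-slope, ×1/EI):
  span AC: point load 76 at a = 6: Pab(L + a)/(6LEI) = 486.4/EI
  span CE: point load 37.5 at a = 1.2: Pab(L + b)/(6LEI) = 153.9/EI
  relative rotation θ_0 = (486.4 + 153.9)/EI = 640.3/EI
A unit hogging moment at C produces rotation L₁/(3EI) + L₂/(3EI) = 7.333/EI.
Compatibility: M_C·(L₁+L₂)/(3EI) = θ_0, giving M_C = 87.31 kN·m (hogging).
Span AC, ΣM about A with M_C applied at C: R_C^{AC}·10 = 456 + 87.31, so R_C^{AC} = 54.33 kN and R_A = 76 − 54.33 = 21.67 kN.

R_A = 21.67 kN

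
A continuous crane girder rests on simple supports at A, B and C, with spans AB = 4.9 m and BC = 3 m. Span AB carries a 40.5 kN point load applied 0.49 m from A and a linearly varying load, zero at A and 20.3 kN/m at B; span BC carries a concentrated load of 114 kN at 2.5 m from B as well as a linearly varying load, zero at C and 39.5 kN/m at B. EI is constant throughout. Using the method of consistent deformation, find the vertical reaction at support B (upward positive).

Take M_B as the redundant. Released structure: two simple spans AB and BC with a hinge at B.
End slopes at the hinge B, treating each span as simply supported:
  span AB: point load 40.5 at a = 0.49: Pab(L + a)/(6LEI) = 16.04/EI
  span AB: triangular load, peak 20.3: w₀L³/(45EI) = 53.07/EI
  span BC: point load 114 at a = 2.5: Pab(L + b)/(6LEI) = 27.71/EI
  span BC: triangular load, peak 39.5: w₀L³/(45EI) = 23.7/EI
  relative rotation θ_0 = (69.12 + 51.41)/EI = 120.5/EI
A unit hogging moment at B produces rotation L₁/(3EI) + L₂/(3EI) = 2.633/EI.
Slope continuity at B: θ_0 = M_B·2.633/EI, so M_B = 120.5/2.633 = 45.77 kN·m (hogging).
Span AB, ΣM about A with M_B applied at B: R_B^{AB}·4.9 = 182.3 + 45.77, so R_B^{AB} = 46.55 kN and R_A = 90.23 − 46.55 = 43.69 kN.
Span BC, ΣM about C: R_B^{BC}·3 = 175.5 + 45.77, so R_B^{BC} = 73.76 kN and R_C = 173.2 − 73.76 = 99.49 kN.
R_B = 46.55 + 73.76 = 120.3 kN.

R_B = 120.3 kN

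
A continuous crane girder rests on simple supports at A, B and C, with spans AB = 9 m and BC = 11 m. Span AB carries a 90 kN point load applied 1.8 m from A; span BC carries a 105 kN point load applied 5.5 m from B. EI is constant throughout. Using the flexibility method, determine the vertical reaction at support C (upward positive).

Take M_B as the redundant. Released structure: two simple spans AB and BC with a hinge at B.
End slopes at the hinge B, treating each span as simply supported:
  span AB: point load 90 at a = 1.8: Pab(L + a)/(6LEI) = 233.3/EI
  span BC: point load 105 at a = 5.5: Pab(L + b)/(6LEI) = 794.1/EI
  relative rotation θ_0 = (233.3 + 794.1)/EI = 1027/EI
A unit hogging moment at B produces rotation L₁/(3EI) + L₂/(3EI) = 6.667/EI.
Slope continuity at B: θ_0 = M_B·6.667/EI, so M_B = 1027/6.667 = 154.1 kN·m (hogging).
Span BC, ΣM about C: R_B^{BC}·11 = 577.5 + 154.1, so R_B^{BC} = 66.51 kN and R_C = 105 − 66.51 = 38.49 kN.

R_C = 38.49 kN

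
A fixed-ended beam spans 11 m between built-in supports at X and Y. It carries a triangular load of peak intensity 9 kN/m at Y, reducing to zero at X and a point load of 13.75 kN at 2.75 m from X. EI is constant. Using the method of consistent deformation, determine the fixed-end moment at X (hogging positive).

Take the two fixed-end moments M_X, M_Y as redundants; the released structure is the simple span XY.
Simple-span end rotations at X and Y under the given loads:
  at X: triangular load, peak 9: 7w₀L³/(360EI) = 232.9/EI
  at Y: triangular load, peak 9: w₀L³/(45EI) = 266.2/EI
  at X: point load 13.75 at a = 2.75: Pab(L + b)/(6LEI) = 90.99/EI
  at Y: point load 13.75 at a = 2.75: Pab(L + a)/(6LEI) = 64.99/EI
  θ_X0 = 323.9/EI,  θ_Y0 = 331.2/EI
Flexibility coefficients: a unit moment at one end gives L/(3EI) there and L/(6EI) at the far end, so f₁₁ = f₂₂ = 3.667/EI and f₁₂ = f₂₁ = 1.833/EI.
Compatibility — zero rotation at each built-in end:
  3.667 M_X + 1.833 M_Y = 323.9
  1.833 M_X + 3.667 M_Y = 331.2
Solving the pair gives M_X = 57.57 kN·m and M_Y = 61.54 kN·m (hogging).

M_X = 57.57 kN·m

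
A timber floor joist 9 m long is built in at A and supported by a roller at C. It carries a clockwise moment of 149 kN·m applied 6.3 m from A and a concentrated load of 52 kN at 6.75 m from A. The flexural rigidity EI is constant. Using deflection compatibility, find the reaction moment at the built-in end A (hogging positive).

M_A = 0.4587 kN·m

Release the roller at C. Primary structure: cantilever fixed at A.
Primary-structure tip deflection at C by superposition:
  clockwise couple 149 at a = 6.3: M₀a(2L − a)/(2EI) = 5491/EI
  point load 52 at a = 6.75: Pa²(3L − a)/(6EI) = 7996/EI
  δ_0 = 13488/EI
Tip deflection under a unit load at C: L³/(3EI) = 243/EI.
Compatibility at C: δ_0 − R_C·δ_{CC} = 0, so R_C = 13488/243 = 55.5 kN.
Moment equilibrium about A: M_A = Σ(load moments about A) − R_C·L = 500 − 55.5×9 = 0.4587 kN·m.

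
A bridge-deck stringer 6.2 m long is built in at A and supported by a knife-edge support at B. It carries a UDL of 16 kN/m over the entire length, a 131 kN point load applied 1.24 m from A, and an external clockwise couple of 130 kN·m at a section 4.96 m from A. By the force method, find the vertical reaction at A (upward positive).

Choose R_B as the redundant. The primary structure is the cantilever fixed at A.
Free-end deflection of the primary structure under the applied loading (downward +):
  UDL 16: wL⁴/(8EI) = 2955/EI
  point load 131 at a = 1.24: Pa²(3L − a)/(6EI) = 582.8/EI
  clockwise couple 130 at a = 4.96: M₀a(2L − a)/(2EI) = 2399/EI
  δ_0 = 5937/EI
Tip deflection under a unit load at B: L³/(3EI) = 79.44/EI.
The prop prevents deflection at B: R_B = δ_0/δ_{BB} = 5937/79.44 = 74.73 kN.
Vertical equilibrium: R_A = ΣP − R_B = 230.2 − 74.73 = 155.5 kN.

R_A = 155.5 kN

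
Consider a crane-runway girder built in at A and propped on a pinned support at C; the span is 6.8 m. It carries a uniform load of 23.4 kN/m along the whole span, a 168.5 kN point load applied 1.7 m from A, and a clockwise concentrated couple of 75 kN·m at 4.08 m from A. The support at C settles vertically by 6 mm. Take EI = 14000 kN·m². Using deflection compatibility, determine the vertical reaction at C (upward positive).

Release the roller at C. Primary structure: cantilever fixed at A.
Downward deflection at the released point C due to the loads:
  UDL 23.4: wL⁴/(8EI) = 6254/EI
  point load 168.5 at a = 1.7: Pa²(3L − a)/(6EI) = 1518/EI
  clockwise couple 75 at a = 4.08: M₀a(2L − a)/(2EI) = 1457/EI
  δ_0 = 9228/EI
Flexibility coefficient — unit upward force at C: δ_{CC} = L³/(3EI) = 104.8/EI.
With EI = 14000 kN·m²: δ_0 = 0.65917 m and δ_{CC} = 0.007486 m/kN.
Compatibility — the beam at C must follow the support down by 0.006 m: δ_0 − R_C·δ_{CC} = 0.006, so R_C = (0.65917 − 0.006)/0.007486 = 87.25 kN.

R_C = 87.25 kN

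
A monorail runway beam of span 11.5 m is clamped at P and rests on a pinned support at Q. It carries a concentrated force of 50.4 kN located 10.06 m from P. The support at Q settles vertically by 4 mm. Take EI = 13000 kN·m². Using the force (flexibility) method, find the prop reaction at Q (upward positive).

R_Q = 40.88 kN

Release the roller at Q. Primary structure: cantilever fixed at P.
Downward deflection at the released point Q due to the loads:
  point load 50.4 at a = 10.06: Pa²(3L − a)/(6EI) = 20777/EI
Flexibility coefficient — unit upward force at Q: δ_{QQ} = L³/(3EI) = 507/EI.
With EI = 13000 kN·m²: δ_0 = 1.5982 m and δ_{QQ} = 0.038997 m/kN.
Compatibility — the beam at Q must follow the support down by 0.004 m: δ_0 − R_Q·δ_{QQ} = 0.004, so R_Q = (1.5982 − 0.004)/0.038997 = 40.88 kN.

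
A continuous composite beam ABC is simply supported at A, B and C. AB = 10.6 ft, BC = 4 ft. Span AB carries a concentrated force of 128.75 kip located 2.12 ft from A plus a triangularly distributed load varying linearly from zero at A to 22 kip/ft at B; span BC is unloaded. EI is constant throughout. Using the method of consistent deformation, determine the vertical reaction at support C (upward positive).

R_C = -53.69 kip

Take M_B as the redundant. Released structure: two simple spans AB and BC with a hinge at B.
End slopes at the hinge B, treating each span as simply supported:
  span AB: point load 128.75 at a = 2.12: Pab(L + a)/(6LEI) = 462.9/EI
  span AB: triangular load, peak 22: w₀L³/(45EI) = 582.3/EI
  relative rotation θ_0 = (1045 + 0)/EI = 1045/EI
A unit hogging moment at B produces rotation L₁/(3EI) + L₂/(3EI) = 4.867/EI.
Slope continuity at B: θ_0 = M_B·4.867/EI, so M_B = 1045/4.867 = 214.8 kip·ft (hogging).
Span BC, ΣM about C: R_B^{BC}·4 = 0 + 214.8, so R_B^{BC} = 53.69 kip and R_C = 0 − 53.69 = -53.69 kip.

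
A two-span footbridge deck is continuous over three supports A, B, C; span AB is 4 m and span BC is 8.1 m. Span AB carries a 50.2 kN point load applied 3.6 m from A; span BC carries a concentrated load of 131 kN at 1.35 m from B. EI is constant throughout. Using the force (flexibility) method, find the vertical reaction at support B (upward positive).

R_B = 190.2 kN

Insert a hinge at B; M_B is the redundant, and each span becomes simply supported.
Discontinuity in slope at B on the released structure — sum the simple-span end rotations:
  span AB: point load 50.2 at a = 3.6: Pab(L + a)/(6LEI) = 22.89/EI
  span BC: point load 131 at a = 1.35: Pab(L + b)/(6LEI) = 364.8/EI
  relative rotation θ_0 = (22.89 + 364.8)/EI = 387.6/EI
A unit hogging moment at B produces rotation L₁/(3EI) + L₂/(3EI) = 4.033/EI.
Compatibility: M_B·(L₁+L₂)/(3EI) = θ_0, giving M_B = 96.11 kN·m (hogging).
Span AB, ΣM about A with M_B applied at B: R_B^{AB}·4 = 180.7 + 96.11, so R_B^{AB} = 69.21 kN and R_A = 50.2 − 69.21 = -19.01 kN.
Span BC, ΣM about C: R_B^{BC}·8.1 = 884.2 + 96.11, so R_B^{BC} = 121 kN and R_C = 131 − 121 = 9.968 kN.
R_B = 69.21 + 121 = 190.2 kN.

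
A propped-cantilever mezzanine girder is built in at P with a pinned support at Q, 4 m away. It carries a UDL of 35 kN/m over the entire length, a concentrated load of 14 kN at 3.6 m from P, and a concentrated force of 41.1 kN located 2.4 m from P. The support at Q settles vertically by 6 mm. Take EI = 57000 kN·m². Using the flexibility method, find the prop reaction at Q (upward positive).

Remove the prop at Q; the released (primary) structure is a cantilever built in at P.
Primary-structure tip deflection at Q by superposition:
  UDL 35: wL⁴/(8EI) = 1120/EI
  point load 14 at a = 3.6: Pa²(3L − a)/(6EI) = 254/EI
  point load 41.1 at a = 2.4: Pa²(3L − a)/(6EI) = 378.8/EI
  δ_0 = 1753/EI
Tip deflection under a unit load at Q: L³/(3EI) = 21.33/EI.
With EI = 57000 kN·m²: δ_0 = 0.030751 m and δ_{QQ} = 0.000374 m/kN.
Compatibility — the beam at Q must follow the support down by 0.006 m: δ_0 − R_Q·δ_{QQ} = 0.006, so R_Q = (0.030751 − 0.006)/0.000374 = 66.13 kN.

R_Q = 66.13 kN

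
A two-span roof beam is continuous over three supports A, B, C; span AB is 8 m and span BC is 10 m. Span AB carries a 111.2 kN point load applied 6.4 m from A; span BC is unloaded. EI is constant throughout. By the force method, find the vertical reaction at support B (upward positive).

R_B = 101.8 kN

Release continuity at B by inserting a hinge; the redundant is the internal moment M_B. The primary structure is two simply-supported spans AB and BC.
End slopes at the hinge B, treating each span as simply supported:
  span AB: point load 111.2 at a = 6.4: Pab(L + a)/(6LEI) = 341.6/EI
  relative rotation θ_0 = (341.6 + 0)/EI = 341.6/EI
A unit hogging moment at B produces rotation L₁/(3EI) + L₂/(3EI) = 6/EI.
Slope continuity at B: θ_0 = M_B·6/EI, so M_B = 341.6/6 = 56.93 kN·m (hogging).
Span AB, ΣM about A with M_B applied at B: R_B^{AB}·8 = 711.7 + 56.93, so R_B^{AB} = 96.08 kN and R_A = 111.2 − 96.08 = 15.12 kN.
Span BC, ΣM about C: R_B^{BC}·10 = 0 + 56.93, so R_B^{BC} = 5.693 kN and R_C = 0 − 5.693 = -5.693 kN.
R_B = 96.08 + 5.693 = 101.8 kN.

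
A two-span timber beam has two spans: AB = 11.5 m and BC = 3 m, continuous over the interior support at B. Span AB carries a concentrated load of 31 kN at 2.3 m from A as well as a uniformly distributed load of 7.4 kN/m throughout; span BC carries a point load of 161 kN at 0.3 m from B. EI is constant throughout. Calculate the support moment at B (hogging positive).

Release continuity at B by inserting a hinge; the redundant is the internal moment M_B. The primary structure is two simply-supported spans AB and BC.
End slopes at the hinge B, treating each span as simply supported:
  span AB: point load 31 at a = 2.3: Pab(L + a)/(6LEI) = 131.2/EI
  span AB: UDL 7.4: wL³/(24EI) = 468.9/EI
  span BC: point load 161 at a = 0.3: Pab(L + b)/(6LEI) = 41.3/EI
  relative rotation θ_0 = (600.1 + 41.3)/EI = 641.4/EI
A unit hogging moment at B produces rotation L₁/(3EI) + L₂/(3EI) = 4.833/EI.
Slope continuity at B: θ_0 = M_B·4.833/EI, so M_B = 641.4/4.833 = 132.7 kN·m (hogging).

M_B = 132.7 kN·m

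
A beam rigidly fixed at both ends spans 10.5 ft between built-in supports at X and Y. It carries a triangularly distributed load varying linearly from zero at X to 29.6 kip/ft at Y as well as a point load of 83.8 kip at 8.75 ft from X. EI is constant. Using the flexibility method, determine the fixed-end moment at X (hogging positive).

M_X = 129.1 kip·ft

Release both end moments; the primary structure is a simply-supported span XY with redundants M_X and M_Y.
On the primary (simply-supported) span, the end slopes from the loading are:
  at X: triangular load, peak 29.6: 7w₀L³/(360EI) = 666.3/EI
  at Y: triangular load, peak 29.6: w₀L³/(45EI) = 761.5/EI
  at X: point load 83.8 at a = 8.75: Pab(L + b)/(6LEI) = 249.5/EI
  at Y: point load 83.8 at a = 8.75: Pab(L + a)/(6LEI) = 392.1/EI
  θ_X0 = 915.8/EI,  θ_Y0 = 1154/EI
Flexibility coefficients: a unit moment at one end gives L/(3EI) there and L/(6EI) at the far end, so f₁₁ = f₂₂ = 3.5/EI and f₁₂ = f₂₁ = 1.75/EI.
Compatibility — zero rotation at each built-in end:
  3.5 M_X + 1.75 M_Y = 915.8
  1.75 M_X + 3.5 M_Y = 1154
Solving the pair gives M_X = 129.1 kip·ft and M_Y = 265 kip·ft (hogging).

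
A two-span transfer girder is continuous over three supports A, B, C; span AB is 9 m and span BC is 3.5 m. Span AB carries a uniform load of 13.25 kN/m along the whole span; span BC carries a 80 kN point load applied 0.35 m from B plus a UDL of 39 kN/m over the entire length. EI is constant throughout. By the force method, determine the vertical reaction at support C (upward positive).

R_C = 41.96 kN

Take M_B as the redundant. Released structure: two simple spans AB and BC with a hinge at B.
Rotations at B on the released spans (each span's end-slope, ×1/EI):
  span AB: UDL 13.25: wL³/(24EI) = 402.5/EI
  span BC: point load 80 at a = 0.35: Pab(L + b)/(6LEI) = 27.93/EI
  span BC: UDL 39: wL³/(24EI) = 69.67/EI
  relative rotation θ_0 = (402.5 + 97.6)/EI = 500.1/EI
A unit hogging moment at B produces rotation L₁/(3EI) + L₂/(3EI) = 4.167/EI.
Compatibility: M_B·(L₁+L₂)/(3EI) = θ_0, giving M_B = 120 kN·m (hogging).
Span BC, ΣM about C: R_B^{BC}·3.5 = 490.9 + 120, so R_B^{BC} = 174.5 kN and R_C = 216.5 − 174.5 = 41.96 kN.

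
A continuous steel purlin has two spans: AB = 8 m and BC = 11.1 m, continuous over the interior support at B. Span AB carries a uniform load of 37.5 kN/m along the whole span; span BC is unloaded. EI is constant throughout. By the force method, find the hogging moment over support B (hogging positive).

M_B = 125.7 kN·m

Take M_B as the redundant. Released structure: two simple spans AB and BC with a hinge at B.
End slopes at the hinge B, treating each span as simply supported:
  span AB: UDL 37.5: wL³/(24EI) = 800/EI
  relative rotation θ_0 = (800 + 0)/EI = 800/EI
A unit hogging moment at B produces rotation L₁/(3EI) + L₂/(3EI) = 6.367/EI.
Slope continuity at B: θ_0 = M_B·6.367/EI, so M_B = 800/6.367 = 125.7 kN·m (hogging).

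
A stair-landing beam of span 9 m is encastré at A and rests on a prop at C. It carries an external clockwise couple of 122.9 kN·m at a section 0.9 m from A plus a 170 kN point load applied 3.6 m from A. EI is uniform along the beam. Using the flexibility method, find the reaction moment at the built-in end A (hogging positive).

Remove the prop at C; the released (primary) structure is a cantilever built in at A.
Primary-structure tip deflection at C by superposition:
  clockwise couple 122.9 at a = 0.9: M₀a(2L − a)/(2EI) = 945.7/EI
  point load 170 at a = 3.6: Pa²(3L − a)/(6EI) = 8592/EI
  δ_0 = 9538/EI
Flexibility coefficient — unit upward force at C: δ_{CC} = L³/(3EI) = 243/EI.
The prop prevents deflection at C: R_C = δ_0/δ_{CC} = 9538/243 = 39.25 kN.
Moment equilibrium about A: M_A = Σ(load moments about A) − R_C·L = 734.9 − 39.25×9 = 381.6 kN·m.

M_A = 381.6 kN·m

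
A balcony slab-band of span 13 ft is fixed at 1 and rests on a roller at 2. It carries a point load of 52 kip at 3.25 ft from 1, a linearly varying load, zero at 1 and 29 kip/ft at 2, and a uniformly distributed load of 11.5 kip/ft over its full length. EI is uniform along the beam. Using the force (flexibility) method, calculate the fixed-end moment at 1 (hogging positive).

Choose R_2 as the redundant. The primary structure is the cantilever fixed at 1.
Deflection at 2 on the released cantilever, summing each load's contribution:
  point load 52 at a = 3.25: Pa²(3L − a)/(6EI) = 3273/EI
  triangular load, peak 29 at the free end: 11w₀L⁴/(120EI) = 75925/EI
  UDL 11.5: wL⁴/(8EI) = 41056/EI
  δ_0 = 120254/EI
Tip deflection under a unit load at 2: L³/(3EI) = 732.3/EI.
Compatibility at 2: δ_0 − R_2·δ_{22} = 0, so R_2 = 120254/732.3 = 164.2 kip.
Moment equilibrium about 1: M_1 = Σ(load moments about 1) − R_2·L = 2774 − 164.2×13 = 639.7 kip·ft.

M_1 = 639.7 kip·ft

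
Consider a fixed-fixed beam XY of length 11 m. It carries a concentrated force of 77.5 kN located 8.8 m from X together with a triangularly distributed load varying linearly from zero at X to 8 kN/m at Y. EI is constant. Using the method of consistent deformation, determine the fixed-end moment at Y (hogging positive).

M_Y = 157.5 kN·m

Take the two fixed-end moments M_X, M_Y as redundants; the released structure is the simple span XY.
Simple-span end rotations at X and Y under the given loads:
  at X: point load 77.5 at a = 8.8: Pab(L + b)/(6LEI) = 300.1/EI
  at Y: point load 77.5 at a = 8.8: Pab(L + a)/(6LEI) = 450.1/EI
  at X: triangular load, peak 8: 7w₀L³/(360EI) = 207/EI
  at Y: triangular load, peak 8: w₀L³/(45EI) = 236.6/EI
  θ_X0 = 507.1/EI,  θ_Y0 = 686.7/EI
Flexibility coefficients: a unit moment at one end gives L/(3EI) there and L/(6EI) at the far end, so f₁₁ = f₂₂ = 3.667/EI and f₁₂ = f₂₁ = 1.833/EI.
Compatibility — zero rotation at each built-in end:
  3.667 M_X + 1.833 M_Y = 507.1
  1.833 M_X + 3.667 M_Y = 686.7
Solving the pair gives M_X = 59.55 kN·m and M_Y = 157.5 kN·m (hogging).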